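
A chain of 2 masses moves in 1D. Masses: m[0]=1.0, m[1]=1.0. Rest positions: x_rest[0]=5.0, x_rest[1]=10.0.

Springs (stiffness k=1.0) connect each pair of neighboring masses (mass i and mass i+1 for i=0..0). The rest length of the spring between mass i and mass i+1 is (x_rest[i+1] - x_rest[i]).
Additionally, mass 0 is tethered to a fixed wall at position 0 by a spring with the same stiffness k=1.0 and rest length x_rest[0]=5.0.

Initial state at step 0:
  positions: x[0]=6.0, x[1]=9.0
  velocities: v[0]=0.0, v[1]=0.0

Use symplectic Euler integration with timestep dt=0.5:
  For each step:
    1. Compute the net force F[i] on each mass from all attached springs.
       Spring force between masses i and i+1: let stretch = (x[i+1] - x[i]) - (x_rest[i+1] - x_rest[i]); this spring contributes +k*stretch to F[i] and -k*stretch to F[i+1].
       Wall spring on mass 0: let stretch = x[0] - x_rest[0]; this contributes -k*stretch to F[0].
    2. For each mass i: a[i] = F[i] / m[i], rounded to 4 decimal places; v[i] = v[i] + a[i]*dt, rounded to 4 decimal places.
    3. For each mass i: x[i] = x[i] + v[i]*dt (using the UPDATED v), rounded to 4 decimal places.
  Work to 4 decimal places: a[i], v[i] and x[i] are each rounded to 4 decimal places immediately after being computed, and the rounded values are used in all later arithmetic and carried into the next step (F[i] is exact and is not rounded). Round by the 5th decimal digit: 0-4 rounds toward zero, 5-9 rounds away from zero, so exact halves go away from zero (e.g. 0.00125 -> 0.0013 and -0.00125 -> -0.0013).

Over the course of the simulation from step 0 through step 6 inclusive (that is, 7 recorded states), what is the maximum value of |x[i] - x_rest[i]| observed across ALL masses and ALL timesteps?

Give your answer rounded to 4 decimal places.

Step 0: x=[6.0000 9.0000] v=[0.0000 0.0000]
Step 1: x=[5.2500 9.5000] v=[-1.5000 1.0000]
Step 2: x=[4.2500 10.1875] v=[-2.0000 1.3750]
Step 3: x=[3.6719 10.6407] v=[-1.1563 0.9063]
Step 4: x=[3.9180 10.6017] v=[0.4922 -0.0781]
Step 5: x=[4.8556 10.1417] v=[1.8751 -0.9200]
Step 6: x=[5.9008 9.6102] v=[2.0904 -1.0631]
Max displacement = 1.3281

Answer: 1.3281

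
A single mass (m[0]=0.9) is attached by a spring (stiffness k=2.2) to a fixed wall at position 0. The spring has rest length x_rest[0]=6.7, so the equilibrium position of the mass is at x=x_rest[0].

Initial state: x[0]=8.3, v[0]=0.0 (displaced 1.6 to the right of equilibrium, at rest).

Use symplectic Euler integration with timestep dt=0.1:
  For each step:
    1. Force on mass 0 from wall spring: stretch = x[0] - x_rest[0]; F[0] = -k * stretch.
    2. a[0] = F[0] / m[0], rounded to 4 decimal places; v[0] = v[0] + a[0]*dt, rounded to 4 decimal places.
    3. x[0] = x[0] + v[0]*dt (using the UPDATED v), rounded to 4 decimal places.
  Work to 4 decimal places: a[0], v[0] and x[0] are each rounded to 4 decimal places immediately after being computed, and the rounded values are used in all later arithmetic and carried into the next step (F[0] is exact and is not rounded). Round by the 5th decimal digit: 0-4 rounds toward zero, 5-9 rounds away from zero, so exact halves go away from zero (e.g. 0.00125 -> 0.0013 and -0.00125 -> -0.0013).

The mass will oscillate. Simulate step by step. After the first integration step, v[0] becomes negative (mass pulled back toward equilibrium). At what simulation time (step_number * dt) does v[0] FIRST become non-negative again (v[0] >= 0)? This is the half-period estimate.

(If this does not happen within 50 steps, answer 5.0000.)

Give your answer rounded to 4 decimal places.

Answer: 2.1000

Derivation:
Step 0: x=[8.3000] v=[0.0000]
Step 1: x=[8.2609] v=[-0.3911]
Step 2: x=[8.1836] v=[-0.7727]
Step 3: x=[8.0701] v=[-1.1354]
Step 4: x=[7.9231] v=[-1.4703]
Step 5: x=[7.7462] v=[-1.7693]
Step 6: x=[7.5437] v=[-2.0250]
Step 7: x=[7.3206] v=[-2.2312]
Step 8: x=[7.0823] v=[-2.3829]
Step 9: x=[6.8347] v=[-2.4764]
Step 10: x=[6.5838] v=[-2.5093]
Step 11: x=[6.3357] v=[-2.4809]
Step 12: x=[6.0965] v=[-2.3919]
Step 13: x=[5.8721] v=[-2.2444]
Step 14: x=[5.6679] v=[-2.0420]
Step 15: x=[5.4889] v=[-1.7897]
Step 16: x=[5.3395] v=[-1.4937]
Step 17: x=[5.2234] v=[-1.1611]
Step 18: x=[5.1434] v=[-0.8002]
Step 19: x=[5.1014] v=[-0.4197]
Step 20: x=[5.0985] v=[-0.0289]
Step 21: x=[5.1348] v=[0.3626]
First v>=0 after going negative at step 21, time=2.1000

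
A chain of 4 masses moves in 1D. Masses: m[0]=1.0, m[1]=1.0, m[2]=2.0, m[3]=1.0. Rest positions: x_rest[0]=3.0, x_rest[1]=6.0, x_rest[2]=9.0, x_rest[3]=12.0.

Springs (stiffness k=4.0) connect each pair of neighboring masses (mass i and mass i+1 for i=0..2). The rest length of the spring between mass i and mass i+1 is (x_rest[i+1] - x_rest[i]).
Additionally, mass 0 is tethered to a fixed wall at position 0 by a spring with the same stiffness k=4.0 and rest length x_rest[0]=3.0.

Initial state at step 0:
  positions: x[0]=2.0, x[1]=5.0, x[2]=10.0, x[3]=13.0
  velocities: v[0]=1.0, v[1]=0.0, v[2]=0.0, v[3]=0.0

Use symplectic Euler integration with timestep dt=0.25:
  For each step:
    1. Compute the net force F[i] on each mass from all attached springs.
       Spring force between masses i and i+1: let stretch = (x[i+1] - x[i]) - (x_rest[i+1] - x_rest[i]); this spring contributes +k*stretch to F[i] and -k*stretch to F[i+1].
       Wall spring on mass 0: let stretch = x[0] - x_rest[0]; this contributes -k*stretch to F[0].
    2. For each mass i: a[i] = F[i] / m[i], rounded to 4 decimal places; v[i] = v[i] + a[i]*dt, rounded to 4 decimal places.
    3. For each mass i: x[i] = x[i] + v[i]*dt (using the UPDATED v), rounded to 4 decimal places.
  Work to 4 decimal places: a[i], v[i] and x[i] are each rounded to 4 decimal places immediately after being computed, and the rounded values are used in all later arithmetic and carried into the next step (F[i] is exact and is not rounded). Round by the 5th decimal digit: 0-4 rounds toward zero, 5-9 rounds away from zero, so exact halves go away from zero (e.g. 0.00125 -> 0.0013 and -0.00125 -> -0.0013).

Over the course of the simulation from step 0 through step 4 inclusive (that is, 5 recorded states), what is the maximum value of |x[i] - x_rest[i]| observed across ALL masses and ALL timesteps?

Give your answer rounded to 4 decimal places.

Answer: 1.5352

Derivation:
Step 0: x=[2.0000 5.0000 10.0000 13.0000] v=[1.0000 0.0000 0.0000 0.0000]
Step 1: x=[2.5000 5.5000 9.7500 13.0000] v=[2.0000 2.0000 -1.0000 0.0000]
Step 2: x=[3.1250 6.3125 9.3750 12.9375] v=[2.5000 3.2500 -1.5000 -0.2500]
Step 3: x=[3.7656 7.0938 9.0625 12.7344] v=[2.5625 3.1250 -1.2500 -0.8125]
Step 4: x=[4.2969 7.5352 8.9629 12.3633] v=[2.1251 1.7655 -0.3984 -1.4844]
Max displacement = 1.5352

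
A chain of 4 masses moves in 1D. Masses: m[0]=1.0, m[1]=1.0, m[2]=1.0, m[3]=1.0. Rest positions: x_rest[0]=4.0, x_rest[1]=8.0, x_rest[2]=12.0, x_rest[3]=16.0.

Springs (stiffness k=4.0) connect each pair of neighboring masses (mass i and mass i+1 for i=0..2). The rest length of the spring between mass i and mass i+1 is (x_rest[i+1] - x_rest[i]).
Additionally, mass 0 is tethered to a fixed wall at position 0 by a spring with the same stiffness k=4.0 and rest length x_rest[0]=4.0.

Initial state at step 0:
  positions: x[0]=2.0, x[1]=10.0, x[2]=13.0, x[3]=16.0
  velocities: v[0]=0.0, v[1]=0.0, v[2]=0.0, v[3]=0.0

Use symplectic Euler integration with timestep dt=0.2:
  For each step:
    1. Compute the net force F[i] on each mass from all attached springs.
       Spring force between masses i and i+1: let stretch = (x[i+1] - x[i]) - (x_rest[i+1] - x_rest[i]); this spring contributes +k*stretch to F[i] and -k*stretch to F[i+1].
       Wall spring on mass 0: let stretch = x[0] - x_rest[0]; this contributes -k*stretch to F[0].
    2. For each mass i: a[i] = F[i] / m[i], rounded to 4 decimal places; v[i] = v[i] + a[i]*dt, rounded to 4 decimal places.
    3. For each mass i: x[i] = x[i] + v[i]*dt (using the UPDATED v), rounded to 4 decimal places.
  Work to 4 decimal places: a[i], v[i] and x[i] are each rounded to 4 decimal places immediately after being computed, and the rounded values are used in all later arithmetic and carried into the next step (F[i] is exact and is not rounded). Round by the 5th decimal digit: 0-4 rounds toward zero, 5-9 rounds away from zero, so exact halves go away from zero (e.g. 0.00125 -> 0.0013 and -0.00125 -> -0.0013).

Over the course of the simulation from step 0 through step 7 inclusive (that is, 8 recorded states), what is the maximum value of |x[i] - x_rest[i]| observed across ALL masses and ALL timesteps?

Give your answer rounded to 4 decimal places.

Answer: 2.4053

Derivation:
Step 0: x=[2.0000 10.0000 13.0000 16.0000] v=[0.0000 0.0000 0.0000 0.0000]
Step 1: x=[2.9600 9.2000 13.0000 16.1600] v=[4.8000 -4.0000 0.0000 0.8000]
Step 2: x=[4.4448 8.0096 12.8976 16.4544] v=[7.4240 -5.9520 -0.5120 1.4720]
Step 3: x=[5.7888 7.0309 12.5822 16.8197] v=[6.7200 -4.8934 -1.5770 1.8266]
Step 4: x=[6.4053 6.7417 12.0566 17.1470] v=[3.0826 -1.4460 -2.6280 1.6366]
Step 5: x=[6.0508 7.2491 11.4951 17.2999] v=[-1.7725 2.5368 -2.8076 0.7643]
Step 6: x=[4.9199 8.2441 11.1830 17.1640] v=[-5.6545 4.9750 -1.5606 -0.6795]
Step 7: x=[3.5337 9.1775 11.3576 16.7111] v=[-6.9311 4.6668 0.8731 -2.2643]
Max displacement = 2.4053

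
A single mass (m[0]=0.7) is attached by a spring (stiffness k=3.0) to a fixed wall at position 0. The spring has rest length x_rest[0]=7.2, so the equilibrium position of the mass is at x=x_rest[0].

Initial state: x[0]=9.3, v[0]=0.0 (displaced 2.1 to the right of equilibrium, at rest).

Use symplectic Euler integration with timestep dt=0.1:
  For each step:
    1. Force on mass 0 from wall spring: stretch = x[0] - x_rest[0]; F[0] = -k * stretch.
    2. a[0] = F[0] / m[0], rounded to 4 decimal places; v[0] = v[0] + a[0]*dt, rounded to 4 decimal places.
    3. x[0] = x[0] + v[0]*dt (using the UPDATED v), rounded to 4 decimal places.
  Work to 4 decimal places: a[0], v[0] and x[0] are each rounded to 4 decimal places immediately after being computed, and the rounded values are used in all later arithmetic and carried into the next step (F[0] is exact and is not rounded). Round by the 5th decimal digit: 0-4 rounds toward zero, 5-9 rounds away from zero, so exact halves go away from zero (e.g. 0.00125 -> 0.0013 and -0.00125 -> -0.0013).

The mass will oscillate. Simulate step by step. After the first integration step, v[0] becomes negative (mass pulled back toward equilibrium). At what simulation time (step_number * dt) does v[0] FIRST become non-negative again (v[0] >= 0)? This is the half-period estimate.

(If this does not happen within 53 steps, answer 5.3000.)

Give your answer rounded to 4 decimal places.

Answer: 1.6000

Derivation:
Step 0: x=[9.3000] v=[0.0000]
Step 1: x=[9.2100] v=[-0.9000]
Step 2: x=[9.0339] v=[-1.7614]
Step 3: x=[8.7792] v=[-2.5474]
Step 4: x=[8.4568] v=[-3.2242]
Step 5: x=[8.0805] v=[-3.7628]
Step 6: x=[7.6665] v=[-4.1402]
Step 7: x=[7.2325] v=[-4.3401]
Step 8: x=[6.7971] v=[-4.3540]
Step 9: x=[6.3790] v=[-4.1813]
Step 10: x=[5.9961] v=[-3.8294]
Step 11: x=[5.6648] v=[-3.3134]
Step 12: x=[5.3993] v=[-2.6555]
Step 13: x=[5.2109] v=[-1.8838]
Step 14: x=[5.1078] v=[-1.0313]
Step 15: x=[5.0943] v=[-0.1346]
Step 16: x=[5.1711] v=[0.7678]
First v>=0 after going negative at step 16, time=1.6000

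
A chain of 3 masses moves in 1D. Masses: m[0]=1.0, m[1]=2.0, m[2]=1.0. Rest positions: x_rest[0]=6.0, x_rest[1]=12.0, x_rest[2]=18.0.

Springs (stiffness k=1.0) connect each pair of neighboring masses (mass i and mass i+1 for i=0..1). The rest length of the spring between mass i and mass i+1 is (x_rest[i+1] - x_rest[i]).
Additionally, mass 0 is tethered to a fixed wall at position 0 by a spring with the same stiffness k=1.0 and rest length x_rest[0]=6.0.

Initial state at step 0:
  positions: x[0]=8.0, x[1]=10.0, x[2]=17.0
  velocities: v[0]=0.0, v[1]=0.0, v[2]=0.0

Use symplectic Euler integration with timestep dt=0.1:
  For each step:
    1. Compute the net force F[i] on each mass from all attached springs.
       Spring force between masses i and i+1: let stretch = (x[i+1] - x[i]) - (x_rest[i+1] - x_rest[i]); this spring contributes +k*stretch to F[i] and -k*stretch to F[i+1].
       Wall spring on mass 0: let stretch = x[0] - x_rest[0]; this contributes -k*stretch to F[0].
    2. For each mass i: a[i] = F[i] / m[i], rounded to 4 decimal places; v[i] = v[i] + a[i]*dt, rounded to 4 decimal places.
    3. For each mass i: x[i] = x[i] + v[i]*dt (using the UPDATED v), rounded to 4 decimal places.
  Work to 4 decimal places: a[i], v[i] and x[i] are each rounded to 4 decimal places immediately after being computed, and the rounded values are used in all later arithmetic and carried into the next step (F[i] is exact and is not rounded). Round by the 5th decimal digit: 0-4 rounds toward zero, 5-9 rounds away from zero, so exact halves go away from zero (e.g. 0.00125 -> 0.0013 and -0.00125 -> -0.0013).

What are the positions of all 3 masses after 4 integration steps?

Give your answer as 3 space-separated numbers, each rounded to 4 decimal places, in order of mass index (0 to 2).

Step 0: x=[8.0000 10.0000 17.0000] v=[0.0000 0.0000 0.0000]
Step 1: x=[7.9400 10.0250 16.9900] v=[-0.6000 0.2500 -0.1000]
Step 2: x=[7.8215 10.0744 16.9704] v=[-1.1855 0.4940 -0.1965]
Step 3: x=[7.6473 10.1470 16.9418] v=[-1.7424 0.7262 -0.2861]
Step 4: x=[7.4216 10.2411 16.9052] v=[-2.2572 0.9410 -0.3656]

Answer: 7.4216 10.2411 16.9052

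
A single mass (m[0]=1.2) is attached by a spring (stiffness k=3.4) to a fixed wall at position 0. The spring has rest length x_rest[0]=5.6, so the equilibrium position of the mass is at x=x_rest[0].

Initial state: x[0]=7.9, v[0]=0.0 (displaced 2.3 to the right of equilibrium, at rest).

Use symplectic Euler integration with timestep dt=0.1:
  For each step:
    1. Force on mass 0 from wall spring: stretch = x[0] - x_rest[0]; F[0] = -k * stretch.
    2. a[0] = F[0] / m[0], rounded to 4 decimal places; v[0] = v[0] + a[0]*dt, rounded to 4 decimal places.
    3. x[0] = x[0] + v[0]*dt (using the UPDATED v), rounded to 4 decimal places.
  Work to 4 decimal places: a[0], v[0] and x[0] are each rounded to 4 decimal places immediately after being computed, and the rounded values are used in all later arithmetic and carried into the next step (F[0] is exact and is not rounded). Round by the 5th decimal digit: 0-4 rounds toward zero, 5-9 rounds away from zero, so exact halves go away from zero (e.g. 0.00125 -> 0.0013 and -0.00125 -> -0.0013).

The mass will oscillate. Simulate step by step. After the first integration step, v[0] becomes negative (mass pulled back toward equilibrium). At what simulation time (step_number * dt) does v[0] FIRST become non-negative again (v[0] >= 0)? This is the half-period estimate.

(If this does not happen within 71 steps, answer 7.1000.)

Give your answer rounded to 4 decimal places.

Step 0: x=[7.9000] v=[0.0000]
Step 1: x=[7.8348] v=[-0.6517]
Step 2: x=[7.7063] v=[-1.2849]
Step 3: x=[7.5181] v=[-1.8817]
Step 4: x=[7.2756] v=[-2.4252]
Step 5: x=[6.9856] v=[-2.9000]
Step 6: x=[6.6563] v=[-3.2926]
Step 7: x=[6.2971] v=[-3.5919]
Step 8: x=[5.9182] v=[-3.7894]
Step 9: x=[5.5302] v=[-3.8796]
Step 10: x=[5.1442] v=[-3.8598]
Step 11: x=[4.7711] v=[-3.7307]
Step 12: x=[4.4215] v=[-3.4958]
Step 13: x=[4.1053] v=[-3.1619]
Step 14: x=[3.8315] v=[-2.7384]
Step 15: x=[3.6078] v=[-2.2373]
Step 16: x=[3.4405] v=[-1.6728]
Step 17: x=[3.3344] v=[-1.0609]
Step 18: x=[3.2925] v=[-0.4190]
Step 19: x=[3.3160] v=[0.2348]
First v>=0 after going negative at step 19, time=1.9000

Answer: 1.9000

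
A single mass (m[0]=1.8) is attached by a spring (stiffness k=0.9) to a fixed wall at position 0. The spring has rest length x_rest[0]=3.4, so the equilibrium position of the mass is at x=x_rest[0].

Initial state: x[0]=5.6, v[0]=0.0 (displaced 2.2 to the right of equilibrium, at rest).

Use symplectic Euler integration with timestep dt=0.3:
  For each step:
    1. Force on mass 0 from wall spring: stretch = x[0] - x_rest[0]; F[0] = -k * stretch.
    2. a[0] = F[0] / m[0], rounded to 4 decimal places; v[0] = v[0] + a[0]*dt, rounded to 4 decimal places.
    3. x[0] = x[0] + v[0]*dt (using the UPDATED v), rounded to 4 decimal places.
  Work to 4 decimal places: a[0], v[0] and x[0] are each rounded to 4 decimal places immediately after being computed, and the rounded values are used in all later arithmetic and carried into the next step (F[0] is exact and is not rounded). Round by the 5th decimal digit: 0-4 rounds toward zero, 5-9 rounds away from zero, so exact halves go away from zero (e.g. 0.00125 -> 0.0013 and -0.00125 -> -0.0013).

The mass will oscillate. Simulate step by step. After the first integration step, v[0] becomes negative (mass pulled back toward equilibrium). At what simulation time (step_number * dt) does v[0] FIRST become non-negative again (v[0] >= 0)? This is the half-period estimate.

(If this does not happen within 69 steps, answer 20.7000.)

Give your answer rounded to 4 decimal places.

Step 0: x=[5.6000] v=[0.0000]
Step 1: x=[5.5010] v=[-0.3300]
Step 2: x=[5.3074] v=[-0.6452]
Step 3: x=[5.0280] v=[-0.9313]
Step 4: x=[4.6754] v=[-1.1755]
Step 5: x=[4.2654] v=[-1.3668]
Step 6: x=[3.8164] v=[-1.4966]
Step 7: x=[3.3487] v=[-1.5591]
Step 8: x=[2.8833] v=[-1.5514]
Step 9: x=[2.4411] v=[-1.4739]
Step 10: x=[2.0421] v=[-1.3301]
Step 11: x=[1.7042] v=[-1.1264]
Step 12: x=[1.4426] v=[-0.8720]
Step 13: x=[1.2691] v=[-0.5784]
Step 14: x=[1.1915] v=[-0.2588]
Step 15: x=[1.2133] v=[0.0725]
First v>=0 after going negative at step 15, time=4.5000

Answer: 4.5000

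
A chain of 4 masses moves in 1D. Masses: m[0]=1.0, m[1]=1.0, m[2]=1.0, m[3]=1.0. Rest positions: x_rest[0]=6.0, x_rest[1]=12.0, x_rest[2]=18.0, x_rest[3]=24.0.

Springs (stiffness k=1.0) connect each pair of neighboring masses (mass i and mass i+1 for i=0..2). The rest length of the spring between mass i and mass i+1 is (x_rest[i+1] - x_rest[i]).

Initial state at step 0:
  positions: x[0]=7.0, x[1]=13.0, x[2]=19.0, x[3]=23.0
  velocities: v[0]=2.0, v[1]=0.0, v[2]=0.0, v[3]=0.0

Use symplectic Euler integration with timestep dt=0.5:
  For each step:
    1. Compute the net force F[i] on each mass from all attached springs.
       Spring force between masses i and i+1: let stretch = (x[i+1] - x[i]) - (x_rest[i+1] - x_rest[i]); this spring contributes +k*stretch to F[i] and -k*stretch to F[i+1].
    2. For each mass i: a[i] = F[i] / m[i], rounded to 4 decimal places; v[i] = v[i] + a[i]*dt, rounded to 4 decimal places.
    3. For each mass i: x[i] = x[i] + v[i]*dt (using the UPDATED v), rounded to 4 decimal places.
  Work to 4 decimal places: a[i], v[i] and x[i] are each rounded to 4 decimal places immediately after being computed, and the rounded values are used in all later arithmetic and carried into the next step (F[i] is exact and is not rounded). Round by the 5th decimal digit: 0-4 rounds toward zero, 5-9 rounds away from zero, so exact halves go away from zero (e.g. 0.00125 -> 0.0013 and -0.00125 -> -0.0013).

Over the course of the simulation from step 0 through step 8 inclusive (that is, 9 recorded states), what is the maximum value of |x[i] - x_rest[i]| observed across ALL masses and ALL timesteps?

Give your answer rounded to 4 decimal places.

Answer: 3.6310

Derivation:
Step 0: x=[7.0000 13.0000 19.0000 23.0000] v=[2.0000 0.0000 0.0000 0.0000]
Step 1: x=[8.0000 13.0000 18.5000 23.5000] v=[2.0000 0.0000 -1.0000 1.0000]
Step 2: x=[8.7500 13.1250 17.8750 24.2500] v=[1.5000 0.2500 -1.2500 1.5000]
Step 3: x=[9.0938 13.3438 17.6563 24.9063] v=[0.6875 0.4375 -0.4375 1.3125]
Step 4: x=[9.0001 13.5782 18.1720 25.2501] v=[-0.1875 0.4688 1.0313 0.6875]
Step 5: x=[8.5509 13.8166 19.3088 25.3244] v=[-0.8985 0.4767 2.2735 0.1485]
Step 6: x=[7.9181 14.1116 20.5764 25.3948] v=[-1.2657 0.5900 2.5352 0.1407]
Step 7: x=[7.3336 14.4745 21.4324 25.7606] v=[-1.1690 0.7257 1.7120 0.7315]
Step 8: x=[7.0343 14.7916 21.6310 26.5443] v=[-0.5986 0.6342 0.3972 1.5674]
Max displacement = 3.6310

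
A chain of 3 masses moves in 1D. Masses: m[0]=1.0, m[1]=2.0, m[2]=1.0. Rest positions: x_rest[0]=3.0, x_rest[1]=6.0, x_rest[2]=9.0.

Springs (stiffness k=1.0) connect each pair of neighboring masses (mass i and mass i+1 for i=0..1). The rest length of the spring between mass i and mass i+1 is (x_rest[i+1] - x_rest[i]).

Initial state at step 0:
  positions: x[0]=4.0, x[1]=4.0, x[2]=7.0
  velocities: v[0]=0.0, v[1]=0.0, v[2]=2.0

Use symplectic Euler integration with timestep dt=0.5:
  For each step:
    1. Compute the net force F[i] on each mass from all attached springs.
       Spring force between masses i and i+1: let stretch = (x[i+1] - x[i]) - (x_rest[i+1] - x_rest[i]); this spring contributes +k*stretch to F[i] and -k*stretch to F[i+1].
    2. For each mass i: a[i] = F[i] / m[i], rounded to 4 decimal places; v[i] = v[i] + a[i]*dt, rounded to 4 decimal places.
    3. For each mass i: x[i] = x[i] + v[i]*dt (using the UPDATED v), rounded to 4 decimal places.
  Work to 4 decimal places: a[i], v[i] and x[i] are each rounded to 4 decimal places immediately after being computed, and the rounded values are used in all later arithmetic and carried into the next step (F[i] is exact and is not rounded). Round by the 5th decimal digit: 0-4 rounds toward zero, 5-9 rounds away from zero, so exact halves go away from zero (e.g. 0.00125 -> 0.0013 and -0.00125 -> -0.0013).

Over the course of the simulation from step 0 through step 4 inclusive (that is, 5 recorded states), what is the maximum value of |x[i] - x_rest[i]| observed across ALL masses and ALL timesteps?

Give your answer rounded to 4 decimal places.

Answer: 2.8847

Derivation:
Step 0: x=[4.0000 4.0000 7.0000] v=[0.0000 0.0000 2.0000]
Step 1: x=[3.2500 4.3750 8.0000] v=[-1.5000 0.7500 2.0000]
Step 2: x=[2.0313 5.0625 8.8438] v=[-2.4375 1.3750 1.6875]
Step 3: x=[0.8204 5.8438 9.4923] v=[-2.4219 1.5626 1.2969]
Step 4: x=[0.1153 6.4533 9.9787] v=[-1.4102 1.2189 0.9727]
Max displacement = 2.8847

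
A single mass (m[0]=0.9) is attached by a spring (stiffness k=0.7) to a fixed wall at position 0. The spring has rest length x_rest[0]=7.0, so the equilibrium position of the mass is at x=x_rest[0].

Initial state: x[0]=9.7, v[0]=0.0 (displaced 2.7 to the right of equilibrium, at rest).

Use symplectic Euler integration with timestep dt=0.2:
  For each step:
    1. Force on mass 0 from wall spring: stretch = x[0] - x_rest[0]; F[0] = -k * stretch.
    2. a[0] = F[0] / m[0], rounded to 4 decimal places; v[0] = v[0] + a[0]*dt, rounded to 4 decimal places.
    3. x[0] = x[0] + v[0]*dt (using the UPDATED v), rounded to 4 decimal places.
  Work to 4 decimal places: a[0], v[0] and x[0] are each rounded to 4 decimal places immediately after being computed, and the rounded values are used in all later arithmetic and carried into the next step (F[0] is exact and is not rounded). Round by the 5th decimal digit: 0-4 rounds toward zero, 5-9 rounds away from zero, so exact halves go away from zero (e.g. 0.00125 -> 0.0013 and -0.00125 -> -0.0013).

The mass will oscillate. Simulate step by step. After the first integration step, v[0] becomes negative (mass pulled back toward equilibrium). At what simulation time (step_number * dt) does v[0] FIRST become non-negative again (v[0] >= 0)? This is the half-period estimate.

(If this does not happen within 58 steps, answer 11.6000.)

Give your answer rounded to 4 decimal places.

Step 0: x=[9.7000] v=[0.0000]
Step 1: x=[9.6160] v=[-0.4200]
Step 2: x=[9.4506] v=[-0.8269]
Step 3: x=[9.2090] v=[-1.2081]
Step 4: x=[8.8987] v=[-1.5517]
Step 5: x=[8.5293] v=[-1.8471]
Step 6: x=[8.1123] v=[-2.0850]
Step 7: x=[7.6607] v=[-2.2580]
Step 8: x=[7.1885] v=[-2.3608]
Step 9: x=[6.7105] v=[-2.3901]
Step 10: x=[6.2415] v=[-2.3451]
Step 11: x=[5.7961] v=[-2.2271]
Step 12: x=[5.3881] v=[-2.0398]
Step 13: x=[5.0303] v=[-1.7891]
Step 14: x=[4.7338] v=[-1.4827]
Step 15: x=[4.5078] v=[-1.1302]
Step 16: x=[4.3593] v=[-0.7425]
Step 17: x=[4.2930] v=[-0.3317]
Step 18: x=[4.3109] v=[0.0894]
First v>=0 after going negative at step 18, time=3.6000

Answer: 3.6000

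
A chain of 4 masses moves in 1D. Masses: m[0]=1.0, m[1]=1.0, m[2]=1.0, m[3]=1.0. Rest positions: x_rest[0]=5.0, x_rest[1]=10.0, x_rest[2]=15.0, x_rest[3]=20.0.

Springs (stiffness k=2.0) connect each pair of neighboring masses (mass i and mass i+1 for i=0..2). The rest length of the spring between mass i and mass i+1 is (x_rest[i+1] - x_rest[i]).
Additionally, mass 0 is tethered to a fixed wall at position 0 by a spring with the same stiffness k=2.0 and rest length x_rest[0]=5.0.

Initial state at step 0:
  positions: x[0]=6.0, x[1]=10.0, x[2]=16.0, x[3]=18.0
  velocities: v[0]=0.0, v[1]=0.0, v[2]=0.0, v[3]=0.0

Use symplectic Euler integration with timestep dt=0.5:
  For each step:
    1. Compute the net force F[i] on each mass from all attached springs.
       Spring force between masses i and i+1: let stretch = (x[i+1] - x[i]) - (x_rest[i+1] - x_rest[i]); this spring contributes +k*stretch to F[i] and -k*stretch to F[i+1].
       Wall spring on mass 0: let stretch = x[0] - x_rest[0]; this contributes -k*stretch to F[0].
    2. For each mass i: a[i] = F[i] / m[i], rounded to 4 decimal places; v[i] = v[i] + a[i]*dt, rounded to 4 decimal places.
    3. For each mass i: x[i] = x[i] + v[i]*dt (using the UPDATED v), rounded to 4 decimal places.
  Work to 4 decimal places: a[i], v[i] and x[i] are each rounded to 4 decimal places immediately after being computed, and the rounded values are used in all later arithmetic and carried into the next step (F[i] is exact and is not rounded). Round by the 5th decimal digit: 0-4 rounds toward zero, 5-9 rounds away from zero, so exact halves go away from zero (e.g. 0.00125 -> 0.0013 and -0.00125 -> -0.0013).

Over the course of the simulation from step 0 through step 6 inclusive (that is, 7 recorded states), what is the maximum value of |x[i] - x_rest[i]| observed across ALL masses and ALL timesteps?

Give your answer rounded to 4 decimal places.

Answer: 2.3125

Derivation:
Step 0: x=[6.0000 10.0000 16.0000 18.0000] v=[0.0000 0.0000 0.0000 0.0000]
Step 1: x=[5.0000 11.0000 14.0000 19.5000] v=[-2.0000 2.0000 -4.0000 3.0000]
Step 2: x=[4.5000 10.5000 13.2500 20.7500] v=[-1.0000 -1.0000 -1.5000 2.5000]
Step 3: x=[4.7500 8.3750 14.8750 20.7500] v=[0.5000 -4.2500 3.2500 0.0000]
Step 4: x=[4.4375 7.6875 16.1875 20.3125] v=[-0.6250 -1.3750 2.6250 -0.8750]
Step 5: x=[3.5313 9.6250 15.3125 20.3125] v=[-1.8125 3.8750 -1.7500 0.0000]
Step 6: x=[3.9063 11.3594 14.0938 20.3125] v=[0.7499 3.4688 -2.4375 0.0000]
Max displacement = 2.3125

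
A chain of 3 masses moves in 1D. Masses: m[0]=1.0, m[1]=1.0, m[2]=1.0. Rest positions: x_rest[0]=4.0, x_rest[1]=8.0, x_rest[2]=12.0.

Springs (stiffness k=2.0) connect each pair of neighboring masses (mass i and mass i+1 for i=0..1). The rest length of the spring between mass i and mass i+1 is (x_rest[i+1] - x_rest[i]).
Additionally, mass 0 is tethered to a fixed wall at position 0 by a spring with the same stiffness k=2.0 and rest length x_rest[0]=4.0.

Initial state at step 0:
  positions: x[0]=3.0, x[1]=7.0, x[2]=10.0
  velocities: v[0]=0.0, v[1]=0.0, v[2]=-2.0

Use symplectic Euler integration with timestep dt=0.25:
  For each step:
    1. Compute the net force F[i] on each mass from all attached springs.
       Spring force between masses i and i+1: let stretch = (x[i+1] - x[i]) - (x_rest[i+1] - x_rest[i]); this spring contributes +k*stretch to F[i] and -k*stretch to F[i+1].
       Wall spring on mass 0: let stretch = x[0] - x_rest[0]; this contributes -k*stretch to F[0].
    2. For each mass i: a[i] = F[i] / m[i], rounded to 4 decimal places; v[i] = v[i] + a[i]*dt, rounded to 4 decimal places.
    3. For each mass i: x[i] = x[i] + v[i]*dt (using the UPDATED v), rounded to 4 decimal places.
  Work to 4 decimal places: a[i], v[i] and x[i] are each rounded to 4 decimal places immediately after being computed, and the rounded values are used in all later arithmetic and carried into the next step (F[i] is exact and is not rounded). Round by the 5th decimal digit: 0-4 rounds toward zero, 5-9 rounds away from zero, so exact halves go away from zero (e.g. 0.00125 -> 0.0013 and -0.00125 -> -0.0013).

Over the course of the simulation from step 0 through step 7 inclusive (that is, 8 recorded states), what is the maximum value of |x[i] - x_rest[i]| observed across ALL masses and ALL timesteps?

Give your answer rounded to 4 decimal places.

Answer: 2.6601

Derivation:
Step 0: x=[3.0000 7.0000 10.0000] v=[0.0000 0.0000 -2.0000]
Step 1: x=[3.1250 6.8750 9.6250] v=[0.5000 -0.5000 -1.5000]
Step 2: x=[3.3281 6.6250 9.4063] v=[0.8125 -1.0000 -0.8750]
Step 3: x=[3.5273 6.3106 9.3399] v=[0.7969 -1.2578 -0.2657]
Step 4: x=[3.6335 6.0269 9.3948] v=[0.4249 -1.1348 0.2197]
Step 5: x=[3.5847 5.8650 9.5288] v=[-0.1952 -0.6476 0.5358]
Step 6: x=[3.3729 5.8761 9.7048] v=[-0.8474 0.0442 0.7039]
Step 7: x=[3.0523 6.0529 9.9022] v=[-1.2823 0.7070 0.7896]
Max displacement = 2.6601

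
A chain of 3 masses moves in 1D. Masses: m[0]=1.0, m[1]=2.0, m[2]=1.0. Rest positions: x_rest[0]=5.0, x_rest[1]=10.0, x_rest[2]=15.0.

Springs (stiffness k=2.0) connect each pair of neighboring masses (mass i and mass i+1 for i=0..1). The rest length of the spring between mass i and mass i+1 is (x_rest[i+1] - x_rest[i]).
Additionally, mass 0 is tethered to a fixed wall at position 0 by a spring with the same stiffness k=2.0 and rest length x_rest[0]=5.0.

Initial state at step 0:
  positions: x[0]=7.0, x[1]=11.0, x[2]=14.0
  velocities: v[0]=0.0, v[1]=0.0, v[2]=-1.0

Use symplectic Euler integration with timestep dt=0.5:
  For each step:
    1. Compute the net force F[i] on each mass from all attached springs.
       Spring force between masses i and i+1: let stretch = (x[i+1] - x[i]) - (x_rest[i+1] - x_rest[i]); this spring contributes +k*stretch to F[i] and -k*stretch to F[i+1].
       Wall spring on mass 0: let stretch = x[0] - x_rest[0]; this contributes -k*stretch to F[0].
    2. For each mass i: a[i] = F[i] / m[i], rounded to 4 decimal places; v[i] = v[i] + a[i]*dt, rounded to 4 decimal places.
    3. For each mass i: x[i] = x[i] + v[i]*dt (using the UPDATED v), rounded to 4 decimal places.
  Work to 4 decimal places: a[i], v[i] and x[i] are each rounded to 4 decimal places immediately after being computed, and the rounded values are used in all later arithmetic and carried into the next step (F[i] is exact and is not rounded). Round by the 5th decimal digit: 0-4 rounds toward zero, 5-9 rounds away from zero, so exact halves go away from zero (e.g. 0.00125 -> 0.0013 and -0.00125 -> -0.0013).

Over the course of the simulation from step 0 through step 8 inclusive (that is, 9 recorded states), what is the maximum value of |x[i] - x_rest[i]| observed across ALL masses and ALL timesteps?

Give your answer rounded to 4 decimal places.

Answer: 2.9551

Derivation:
Step 0: x=[7.0000 11.0000 14.0000] v=[0.0000 0.0000 -1.0000]
Step 1: x=[5.5000 10.7500 14.5000] v=[-3.0000 -0.5000 1.0000]
Step 2: x=[3.8750 10.1250 15.6250] v=[-3.2500 -1.2500 2.2500]
Step 3: x=[3.4375 9.3125 16.5000] v=[-0.8750 -1.6250 1.7500]
Step 4: x=[4.2188 8.8281 16.2813] v=[1.5625 -0.9688 -0.4375]
Step 5: x=[5.1953 9.0547 14.8360] v=[1.9530 0.4532 -2.8907]
Step 6: x=[5.5039 9.7618 13.0000] v=[0.6171 1.4142 -3.6720]
Step 7: x=[5.1895 10.2140 12.0449] v=[-0.6289 0.9044 -1.9102]
Step 8: x=[4.7926 9.8678 12.6744] v=[-0.7939 -0.6924 1.2589]
Max displacement = 2.9551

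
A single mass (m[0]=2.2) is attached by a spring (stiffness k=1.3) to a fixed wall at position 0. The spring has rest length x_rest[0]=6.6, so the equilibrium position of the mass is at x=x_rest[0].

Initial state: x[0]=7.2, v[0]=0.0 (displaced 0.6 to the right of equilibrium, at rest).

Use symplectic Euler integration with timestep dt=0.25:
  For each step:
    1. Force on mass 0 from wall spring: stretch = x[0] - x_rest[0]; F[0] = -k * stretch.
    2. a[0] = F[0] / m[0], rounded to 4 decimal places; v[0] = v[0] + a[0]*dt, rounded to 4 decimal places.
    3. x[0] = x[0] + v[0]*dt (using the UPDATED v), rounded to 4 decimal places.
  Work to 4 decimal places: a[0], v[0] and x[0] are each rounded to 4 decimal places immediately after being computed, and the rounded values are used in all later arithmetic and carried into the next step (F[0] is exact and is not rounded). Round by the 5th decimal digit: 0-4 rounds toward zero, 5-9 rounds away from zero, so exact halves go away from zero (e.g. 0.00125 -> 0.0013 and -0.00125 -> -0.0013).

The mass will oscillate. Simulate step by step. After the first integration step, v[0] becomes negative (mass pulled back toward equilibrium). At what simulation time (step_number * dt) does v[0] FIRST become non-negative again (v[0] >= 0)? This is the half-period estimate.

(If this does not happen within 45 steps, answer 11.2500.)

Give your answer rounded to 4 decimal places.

Answer: 4.2500

Derivation:
Step 0: x=[7.2000] v=[0.0000]
Step 1: x=[7.1779] v=[-0.0886]
Step 2: x=[7.1344] v=[-0.1740]
Step 3: x=[7.0712] v=[-0.2530]
Step 4: x=[6.9906] v=[-0.3226]
Step 5: x=[6.8955] v=[-0.3803]
Step 6: x=[6.7895] v=[-0.4240]
Step 7: x=[6.6765] v=[-0.4520]
Step 8: x=[6.5607] v=[-0.4633]
Step 9: x=[6.4463] v=[-0.4575]
Step 10: x=[6.3376] v=[-0.4348]
Step 11: x=[6.2386] v=[-0.3960]
Step 12: x=[6.1530] v=[-0.3426]
Step 13: x=[6.0839] v=[-0.2766]
Step 14: x=[6.0338] v=[-0.2004]
Step 15: x=[6.0046] v=[-0.1168]
Step 16: x=[5.9974] v=[-0.0289]
Step 17: x=[6.0124] v=[0.0601]
First v>=0 after going negative at step 17, time=4.2500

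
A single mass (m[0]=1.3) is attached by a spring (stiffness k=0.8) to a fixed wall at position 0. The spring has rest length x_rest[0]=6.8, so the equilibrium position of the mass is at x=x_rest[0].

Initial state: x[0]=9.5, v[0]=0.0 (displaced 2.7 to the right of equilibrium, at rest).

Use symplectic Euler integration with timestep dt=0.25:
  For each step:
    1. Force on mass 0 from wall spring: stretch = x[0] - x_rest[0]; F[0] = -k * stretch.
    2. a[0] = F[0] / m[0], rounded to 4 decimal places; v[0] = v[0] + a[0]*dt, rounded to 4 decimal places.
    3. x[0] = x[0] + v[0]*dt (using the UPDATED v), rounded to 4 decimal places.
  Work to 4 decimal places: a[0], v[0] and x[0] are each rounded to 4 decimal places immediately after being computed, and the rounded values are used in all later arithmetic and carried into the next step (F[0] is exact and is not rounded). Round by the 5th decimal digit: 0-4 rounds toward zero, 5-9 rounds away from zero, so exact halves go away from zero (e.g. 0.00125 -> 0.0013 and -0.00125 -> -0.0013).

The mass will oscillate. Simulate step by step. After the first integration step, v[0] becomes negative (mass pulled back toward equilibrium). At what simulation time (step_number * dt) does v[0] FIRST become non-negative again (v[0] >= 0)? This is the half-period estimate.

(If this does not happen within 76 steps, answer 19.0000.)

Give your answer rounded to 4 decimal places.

Answer: 4.0000

Derivation:
Step 0: x=[9.5000] v=[0.0000]
Step 1: x=[9.3962] v=[-0.4154]
Step 2: x=[9.1925] v=[-0.8148]
Step 3: x=[8.8968] v=[-1.1829]
Step 4: x=[8.5204] v=[-1.5055]
Step 5: x=[8.0779] v=[-1.7702]
Step 6: x=[7.5862] v=[-1.9668]
Step 7: x=[7.0643] v=[-2.0878]
Step 8: x=[6.5322] v=[-2.1285]
Step 9: x=[6.0104] v=[-2.0873]
Step 10: x=[5.5190] v=[-1.9658]
Step 11: x=[5.0768] v=[-1.7687]
Step 12: x=[4.7009] v=[-1.5036]
Step 13: x=[4.4057] v=[-1.1807]
Step 14: x=[4.2026] v=[-0.8124]
Step 15: x=[4.0994] v=[-0.4128]
Step 16: x=[4.1001] v=[0.0027]
First v>=0 after going negative at step 16, time=4.0000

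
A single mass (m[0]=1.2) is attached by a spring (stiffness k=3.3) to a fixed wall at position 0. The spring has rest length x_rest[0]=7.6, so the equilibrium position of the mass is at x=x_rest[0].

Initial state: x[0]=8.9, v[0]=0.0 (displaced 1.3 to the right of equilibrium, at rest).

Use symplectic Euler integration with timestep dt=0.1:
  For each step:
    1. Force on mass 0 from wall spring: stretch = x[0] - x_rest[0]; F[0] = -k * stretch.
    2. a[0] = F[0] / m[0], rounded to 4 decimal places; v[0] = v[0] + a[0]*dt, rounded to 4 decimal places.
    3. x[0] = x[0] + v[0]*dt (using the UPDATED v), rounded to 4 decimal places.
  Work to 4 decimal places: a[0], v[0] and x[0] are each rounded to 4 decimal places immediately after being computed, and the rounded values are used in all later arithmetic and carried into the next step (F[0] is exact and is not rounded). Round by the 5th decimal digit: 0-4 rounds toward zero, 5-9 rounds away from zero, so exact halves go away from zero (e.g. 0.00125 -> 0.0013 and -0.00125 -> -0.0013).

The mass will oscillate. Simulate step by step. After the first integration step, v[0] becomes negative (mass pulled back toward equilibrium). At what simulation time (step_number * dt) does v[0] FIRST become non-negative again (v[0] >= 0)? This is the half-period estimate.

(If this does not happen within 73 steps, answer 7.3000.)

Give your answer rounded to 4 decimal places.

Answer: 1.9000

Derivation:
Step 0: x=[8.9000] v=[0.0000]
Step 1: x=[8.8643] v=[-0.3575]
Step 2: x=[8.7938] v=[-0.7052]
Step 3: x=[8.6905] v=[-1.0335]
Step 4: x=[8.5572] v=[-1.3334]
Step 5: x=[8.3975] v=[-1.5966]
Step 6: x=[8.2159] v=[-1.8159]
Step 7: x=[8.0174] v=[-1.9853]
Step 8: x=[7.8074] v=[-2.1001]
Step 9: x=[7.5917] v=[-2.1571]
Step 10: x=[7.3762] v=[-2.1548]
Step 11: x=[7.1669] v=[-2.0933]
Step 12: x=[6.9695] v=[-1.9742]
Step 13: x=[6.7894] v=[-1.8008]
Step 14: x=[6.6316] v=[-1.5779]
Step 15: x=[6.5004] v=[-1.3116]
Step 16: x=[6.3995] v=[-1.0092]
Step 17: x=[6.3316] v=[-0.6791]
Step 18: x=[6.2986] v=[-0.3303]
Step 19: x=[6.3014] v=[0.0276]
First v>=0 after going negative at step 19, time=1.9000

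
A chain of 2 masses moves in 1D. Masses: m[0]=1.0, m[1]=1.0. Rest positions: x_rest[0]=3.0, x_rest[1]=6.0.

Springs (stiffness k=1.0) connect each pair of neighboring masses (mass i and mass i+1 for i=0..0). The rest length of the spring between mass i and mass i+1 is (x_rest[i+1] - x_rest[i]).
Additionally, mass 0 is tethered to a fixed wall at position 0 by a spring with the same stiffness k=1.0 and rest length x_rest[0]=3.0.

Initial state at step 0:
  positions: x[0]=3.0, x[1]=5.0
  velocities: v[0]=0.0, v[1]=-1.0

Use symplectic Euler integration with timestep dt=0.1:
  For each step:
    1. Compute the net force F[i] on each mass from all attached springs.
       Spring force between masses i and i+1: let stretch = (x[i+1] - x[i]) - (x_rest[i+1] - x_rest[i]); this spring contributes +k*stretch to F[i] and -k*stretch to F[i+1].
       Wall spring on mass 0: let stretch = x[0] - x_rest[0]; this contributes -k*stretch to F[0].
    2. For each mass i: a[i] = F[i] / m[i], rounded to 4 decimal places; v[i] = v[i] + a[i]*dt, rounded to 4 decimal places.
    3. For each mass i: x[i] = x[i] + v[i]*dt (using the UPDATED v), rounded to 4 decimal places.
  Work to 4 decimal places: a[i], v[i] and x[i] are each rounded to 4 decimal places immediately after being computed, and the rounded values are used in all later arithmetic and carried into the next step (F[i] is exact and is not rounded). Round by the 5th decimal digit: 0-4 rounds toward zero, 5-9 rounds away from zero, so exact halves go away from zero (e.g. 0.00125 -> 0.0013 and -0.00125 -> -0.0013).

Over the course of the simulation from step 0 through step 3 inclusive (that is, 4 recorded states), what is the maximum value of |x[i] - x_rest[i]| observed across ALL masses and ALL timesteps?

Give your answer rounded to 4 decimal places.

Answer: 1.2370

Derivation:
Step 0: x=[3.0000 5.0000] v=[0.0000 -1.0000]
Step 1: x=[2.9900 4.9100] v=[-0.1000 -0.9000]
Step 2: x=[2.9693 4.8308] v=[-0.2070 -0.7920]
Step 3: x=[2.9375 4.7630] v=[-0.3178 -0.6782]
Max displacement = 1.2370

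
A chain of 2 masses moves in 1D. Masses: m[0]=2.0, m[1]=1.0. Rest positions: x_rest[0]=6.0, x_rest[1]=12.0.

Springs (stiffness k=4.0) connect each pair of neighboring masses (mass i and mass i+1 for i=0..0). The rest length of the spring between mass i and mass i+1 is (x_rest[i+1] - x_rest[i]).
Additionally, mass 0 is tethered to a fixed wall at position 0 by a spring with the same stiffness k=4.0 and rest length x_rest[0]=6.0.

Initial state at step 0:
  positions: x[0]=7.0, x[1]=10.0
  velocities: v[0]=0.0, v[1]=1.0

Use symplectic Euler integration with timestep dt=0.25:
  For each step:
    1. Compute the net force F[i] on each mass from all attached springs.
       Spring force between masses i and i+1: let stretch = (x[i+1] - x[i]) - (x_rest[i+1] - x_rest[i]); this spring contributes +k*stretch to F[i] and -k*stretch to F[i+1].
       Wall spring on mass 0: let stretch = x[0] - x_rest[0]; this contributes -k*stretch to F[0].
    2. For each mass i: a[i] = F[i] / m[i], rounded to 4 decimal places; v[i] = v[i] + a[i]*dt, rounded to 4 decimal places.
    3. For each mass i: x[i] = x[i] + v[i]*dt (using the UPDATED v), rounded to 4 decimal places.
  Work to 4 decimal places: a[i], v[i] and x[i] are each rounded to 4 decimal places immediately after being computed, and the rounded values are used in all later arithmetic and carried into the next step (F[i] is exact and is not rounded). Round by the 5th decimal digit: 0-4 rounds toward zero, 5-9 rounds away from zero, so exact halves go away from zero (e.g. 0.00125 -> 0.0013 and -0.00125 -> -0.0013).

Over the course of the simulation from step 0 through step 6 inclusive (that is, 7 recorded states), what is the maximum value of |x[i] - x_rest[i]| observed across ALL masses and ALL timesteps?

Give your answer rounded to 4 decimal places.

Step 0: x=[7.0000 10.0000] v=[0.0000 1.0000]
Step 1: x=[6.5000 11.0000] v=[-2.0000 4.0000]
Step 2: x=[5.7500 12.3750] v=[-3.0000 5.5000]
Step 3: x=[5.1094 13.5938] v=[-2.5625 4.8750]
Step 4: x=[4.8907 14.1915] v=[-0.8750 2.3906]
Step 5: x=[5.2232 13.9640] v=[1.3301 -0.9102]
Step 6: x=[5.9954 13.0513] v=[3.0889 -3.6510]
Max displacement = 2.1915

Answer: 2.1915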